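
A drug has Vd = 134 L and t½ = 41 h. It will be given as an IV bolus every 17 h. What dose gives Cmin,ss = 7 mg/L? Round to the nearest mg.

τ/t½ = 17/41 ≈ 0.41463, so f = (1/2)^(17/41) ≈ 0.750210.
Cmin,ss = (D/Vd)·f/(1−f), so D = Cmin,ss·Vd·(1−f)/f.
D = 7 × 134 × (1−f)/f ≈ 7 × 134 × 0.33296 ≈ 312.32 mg.

312 mg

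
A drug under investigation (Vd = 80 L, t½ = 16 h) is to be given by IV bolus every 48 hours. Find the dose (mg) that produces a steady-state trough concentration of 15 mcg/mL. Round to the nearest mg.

8400 mg

τ/t½ = 48/16 ≈ 3, so f = (1/2)^(48/16) ≈ 0.125000.
Cmin,ss = (D/Vd)·f/(1−f), so D = Cmin,ss·Vd·(1−f)/f.
D = 15 × 80 × (1−f)/f ≈ 15 × 80 × 7.00000 ≈ 8400.00 mg.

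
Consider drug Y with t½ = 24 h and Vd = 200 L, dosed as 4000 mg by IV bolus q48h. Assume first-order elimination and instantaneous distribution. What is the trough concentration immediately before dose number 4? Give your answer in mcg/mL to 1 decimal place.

6.6 mcg/mL

f = (1/2)^(τ/t½) = (1/2)^(48/24) ≈ 0.2500.
C₀ = D/Vd = 4000/200 ≈ 20.000 mcg/mL.
Before the 4th dose, 3 doses have been given. Superposition: Cmin = C₀·(f + f² + … + f^3).
≈ 20.000 × (0.2500 + 0.0625 + 0.0156) ≈ 20.000 × 0.3281 ≈ 6.562 mcg/mL.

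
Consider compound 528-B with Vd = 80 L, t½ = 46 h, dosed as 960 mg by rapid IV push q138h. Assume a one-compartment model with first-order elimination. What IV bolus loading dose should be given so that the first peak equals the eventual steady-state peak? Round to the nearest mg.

f = (1/2)^(138/46) ≈ 0.125000; accumulation ratio R = 1/(1−f) ≈ 1.14286.
Loading dose to hit Cmax,ss on first dose: D_load = D_maint·R ≈ 960 × 1.14286 ≈ 1097.15 mg.

1097 mg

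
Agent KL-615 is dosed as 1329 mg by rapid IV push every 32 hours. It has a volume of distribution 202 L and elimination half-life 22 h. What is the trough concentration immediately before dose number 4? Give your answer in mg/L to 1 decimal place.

3.6 mg/L

f = (1/2)^(τ/t½) = (1/2)^(32/22) ≈ 0.3649.
C₀ = D/Vd = 1329/202 ≈ 6.579 mg/L.
Before the 4th dose, 3 doses have been given. Superposition: Cmin = C₀·(f + f² + … + f^3).
≈ 6.579 × (0.3649 + 0.1332 + 0.0486) ≈ 6.579 × 0.5467 ≈ 3.597 mg/L.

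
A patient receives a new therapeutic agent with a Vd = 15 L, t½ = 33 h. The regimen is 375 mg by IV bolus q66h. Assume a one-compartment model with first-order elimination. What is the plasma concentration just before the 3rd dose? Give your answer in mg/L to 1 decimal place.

7.8 mg/L

f = (1/2)^(τ/t½) = (1/2)^(66/33) ≈ 0.2500.
C₀ = D/Vd = 375/15 ≈ 25.000 mg/L.
Before the 3rd dose, 2 doses have been given. Superposition: Cmin = C₀·(f + f²).
≈ 25.000 × (0.2500 + 0.0625) ≈ 25.000 × 0.3125 ≈ 7.812 mg/L.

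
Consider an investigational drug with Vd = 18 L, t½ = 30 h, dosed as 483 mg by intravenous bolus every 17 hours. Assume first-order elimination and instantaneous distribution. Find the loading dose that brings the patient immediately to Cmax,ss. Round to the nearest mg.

f = (1/2)^(17/30) ≈ 0.675175; accumulation ratio R = 1/(1−f) ≈ 3.07858.
Loading dose to hit Cmax,ss on first dose: D_load = D_maint·R ≈ 483 × 3.07858 ≈ 1486.95 mg.

1487 mg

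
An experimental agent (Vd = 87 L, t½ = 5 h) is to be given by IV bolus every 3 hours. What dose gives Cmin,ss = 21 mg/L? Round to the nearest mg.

942 mg

τ/t½ = 3/5 ≈ 0.6, so f = (1/2)^(3/5) ≈ 0.659754.
Cmin,ss = (D/Vd)·f/(1−f), so D = Cmin,ss·Vd·(1−f)/f.
D = 21 × 87 × (1−f)/f ≈ 21 × 87 × 0.51572 ≈ 942.22 mg.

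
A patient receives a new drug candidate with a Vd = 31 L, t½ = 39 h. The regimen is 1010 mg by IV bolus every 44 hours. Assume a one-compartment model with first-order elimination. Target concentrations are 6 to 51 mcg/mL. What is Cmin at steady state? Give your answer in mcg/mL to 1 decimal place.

Over one 44-h interval, 44/39 ≈ 1.1282 half-lives elapse, leaving f ≈ 0.4575 of each dose.
Single-dose peak C₀ = D/Vd = 1010/31 ≈ 32.581 mcg/mL.
Steady-state trough Cmin,ss = C₀·f/(1−f) ≈ 32.581 × 0.4575/0.5425 ≈ 27.476 mcg/mL.
Trough 27.5 mcg/mL vs MEC 6 mcg/mL: adequate.

27.5 mcg/mL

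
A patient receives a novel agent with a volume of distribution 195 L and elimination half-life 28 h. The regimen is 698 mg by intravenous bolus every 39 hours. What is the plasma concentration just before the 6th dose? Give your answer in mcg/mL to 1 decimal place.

2.2 mcg/mL

f = (1/2)^(τ/t½) = (1/2)^(39/28) ≈ 0.3808.
C₀ = D/Vd = 698/195 ≈ 3.579 mcg/mL.
Before the 6th dose, 5 doses have been given. Superposition: Cmin = C₀·(f + f² + … + f^5).
≈ 3.579 × (0.3808 + 0.1450 + 0.0552 + 0.0210 + 0.0080) ≈ 3.579 × 0.6100 ≈ 2.183 mcg/mL.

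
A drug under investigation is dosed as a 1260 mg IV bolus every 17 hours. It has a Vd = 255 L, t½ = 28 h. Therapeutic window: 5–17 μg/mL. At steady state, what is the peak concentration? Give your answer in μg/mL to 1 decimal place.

k = ln2/t½ = ln2/28 ≈ 0.024755 h⁻¹; fraction remaining f = e^(−kτ) = e^(−0.024755×17) ≈ 0.6565.
Accumulation ratio R = 1/(1 − f) ≈ 1/0.3435 ≈ 2.9112.
Single-dose peak C₀ = D/Vd = 1260/255 ≈ 4.941 μg/mL.
Cmax,ss = C₀/(1 − f) ≈ 4.941/0.3435 ≈ 14.384 μg/mL.
Peak 14.4 μg/mL vs MTC 17 μg/mL: below toxic threshold.

14.4 μg/mL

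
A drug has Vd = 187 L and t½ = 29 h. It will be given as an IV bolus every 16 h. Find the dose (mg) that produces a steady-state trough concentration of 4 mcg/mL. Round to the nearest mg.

348 mg

τ/t½ = 16/29 ≈ 0.55172, so f = (1/2)^(16/29) ≈ 0.682204.
Cmin,ss = (D/Vd)·f/(1−f), so D = Cmin,ss·Vd·(1−f)/f.
D = 4 × 187 × (1−f)/f ≈ 4 × 187 × 0.46584 ≈ 348.45 mg.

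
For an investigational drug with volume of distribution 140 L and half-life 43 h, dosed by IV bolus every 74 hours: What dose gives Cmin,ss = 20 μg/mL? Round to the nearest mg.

τ/t½ = 74/43 ≈ 1.7209, so f = (1/2)^(74/43) ≈ 0.303353.
Cmin,ss = (D/Vd)·f/(1−f), so D = Cmin,ss·Vd·(1−f)/f.
D = 20 × 140 × (1−f)/f ≈ 20 × 140 × 2.29649 ≈ 6430.17 mg.

6430 mg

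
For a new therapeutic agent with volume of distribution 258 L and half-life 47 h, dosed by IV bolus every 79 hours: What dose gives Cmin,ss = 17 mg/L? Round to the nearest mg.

τ/t½ = 79/47 ≈ 1.6809, so f = (1/2)^(79/47) ≈ 0.311899.
Cmin,ss = (D/Vd)·f/(1−f), so D = Cmin,ss·Vd·(1−f)/f.
D = 17 × 258 × (1−f)/f ≈ 17 × 258 × 2.20617 ≈ 9676.26 mg.

9676 mg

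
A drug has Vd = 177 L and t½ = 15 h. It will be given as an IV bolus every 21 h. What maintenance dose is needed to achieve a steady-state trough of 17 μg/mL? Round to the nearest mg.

τ/t½ = 21/15 ≈ 1.4, so f = (1/2)^(21/15) ≈ 0.378929.
Cmin,ss = (D/Vd)·f/(1−f), so D = Cmin,ss·Vd·(1−f)/f.
D = 17 × 177 × (1−f)/f ≈ 17 × 177 × 1.63902 ≈ 4931.81 mg.

4932 mg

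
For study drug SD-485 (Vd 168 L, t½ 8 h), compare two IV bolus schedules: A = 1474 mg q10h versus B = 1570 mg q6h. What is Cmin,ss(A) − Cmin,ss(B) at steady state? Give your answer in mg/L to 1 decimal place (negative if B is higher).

Regimen A: f = (1/2)^(10/8) ≈ 0.4204; Cmin,ss = (1474/168)·f/(1−f) ≈ 6.364 mg/L.
Regimen B: f = (1/2)^(6/8) ≈ 0.5946; Cmin,ss = (1570/168)·f/(1−f) ≈ 13.707 mg/L.
Difference ≈ 6.364 − 13.707 ≈ -7.343 mg/L.

-7.3 mg/L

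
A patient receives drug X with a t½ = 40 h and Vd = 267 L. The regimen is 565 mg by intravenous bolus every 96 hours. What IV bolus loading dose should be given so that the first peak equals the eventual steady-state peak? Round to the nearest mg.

697 mg

f = (1/2)^(96/40) ≈ 0.189465; accumulation ratio R = 1/(1−f) ≈ 1.23375.
Loading dose to hit Cmax,ss on first dose: D_load = D_maint·R ≈ 565 × 1.23375 ≈ 697.07 mg.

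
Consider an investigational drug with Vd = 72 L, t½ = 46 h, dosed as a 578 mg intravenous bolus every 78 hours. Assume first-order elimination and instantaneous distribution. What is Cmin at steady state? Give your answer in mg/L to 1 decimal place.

3.6 mg/L

τ/t½ = 78/46 ≈ 1.6957, so fraction remaining f = (1/2)^(78/46) ≈ 0.3087.
Single-dose peak C₀ = D/Vd = 578/72 ≈ 8.028 mg/L.
Steady-state trough Cmin,ss = C₀·f/(1−f) ≈ 8.028 × 0.3087/0.6913 ≈ 3.585 mg/L.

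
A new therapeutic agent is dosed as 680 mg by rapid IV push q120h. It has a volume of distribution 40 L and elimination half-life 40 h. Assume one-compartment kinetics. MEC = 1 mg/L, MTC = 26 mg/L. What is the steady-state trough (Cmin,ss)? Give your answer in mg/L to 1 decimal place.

2.4 mg/L

The dosing interval is 3 half-lives, so f = 2^(−3) = 0.125.
Accumulation ratio R = 1/(1 − f) = 1/0.875 = 8/7.
Single-dose peak C₀ = D/Vd = 680/40 = 17 mg/L.
Steady-state peak Cmax,ss = C₀·R = 17 × 8/7 ≈ 19.429 mg/L.
Steady-state trough Cmin,ss = Cmax,ss·f ≈ 19.429 × 0.125 ≈ 2.429 mg/L.
Trough 2.4 mg/L vs MEC 1 mg/L: adequate.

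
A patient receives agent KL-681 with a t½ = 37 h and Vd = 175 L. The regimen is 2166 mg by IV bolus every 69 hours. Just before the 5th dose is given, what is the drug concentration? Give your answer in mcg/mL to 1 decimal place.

4.7 mcg/mL

f = (1/2)^(τ/t½) = (1/2)^(69/37) ≈ 0.2745.
C₀ = D/Vd = 2166/175 ≈ 12.377 mcg/mL.
Before the 5th dose, 4 doses have been given. Superposition: Cmin = C₀·(f + f² + … + f^4).
≈ 12.377 × (0.2745 + 0.0754 + 0.0207 + 0.0057) ≈ 12.377 × 0.3763 ≈ 4.657 mcg/mL.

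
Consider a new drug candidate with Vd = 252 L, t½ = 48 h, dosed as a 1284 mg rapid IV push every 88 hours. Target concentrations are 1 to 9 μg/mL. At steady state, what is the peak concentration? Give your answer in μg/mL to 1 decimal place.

τ/t½ = 88/48 ≈ 1.8333, so fraction remaining f = (1/2)^(88/48) ≈ 0.2806.
At steady state, accumulation factor R = 1/(1 − e^(−kτ)) ≈ 1.3900.
Each bolus raises the concentration by D/Vd = 1284/252 ≈ 5.095 μg/mL.
Steady-state peak Cmax,ss = C₀·R ≈ 5.095 × 1.3900 ≈ 7.082 μg/mL.
Peak 7.1 μg/mL vs MTC 9 μg/mL: below toxic threshold.

7.1 μg/mL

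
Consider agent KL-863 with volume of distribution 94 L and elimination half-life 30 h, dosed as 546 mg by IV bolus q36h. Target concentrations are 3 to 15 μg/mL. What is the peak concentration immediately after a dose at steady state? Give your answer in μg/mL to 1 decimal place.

10.3 μg/mL

Over one 36-h interval, 36/30 ≈ 1.2 half-lives elapse, leaving f ≈ 0.4353 of each dose.
Accumulation ratio R = 1/(1 − f) ≈ 1/0.5647 ≈ 1.7709.
Single-dose peak C₀ = D/Vd = 546/94 ≈ 5.809 μg/mL.
Steady-state peak Cmax,ss = C₀·R ≈ 5.809 × 1.7709 ≈ 10.287 μg/mL.
Peak 10.3 μg/mL vs MTC 15 μg/mL: below toxic threshold.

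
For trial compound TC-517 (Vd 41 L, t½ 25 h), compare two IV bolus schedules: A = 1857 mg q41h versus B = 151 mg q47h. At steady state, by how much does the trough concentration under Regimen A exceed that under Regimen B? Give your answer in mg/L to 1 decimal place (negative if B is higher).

20.0 mg/L

Regimen A: f = (1/2)^(41/25) ≈ 0.3209; Cmin,ss = (1857/41)·f/(1−f) ≈ 21.402 mg/L.
Regimen B: f = (1/2)^(47/25) ≈ 0.2717; Cmin,ss = (151/41)·f/(1−f) ≈ 1.374 mg/L.
Difference ≈ 21.402 − 1.374 ≈ 20.028 mg/L.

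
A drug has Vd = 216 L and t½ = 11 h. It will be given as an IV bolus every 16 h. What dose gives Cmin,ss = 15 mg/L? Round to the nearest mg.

τ/t½ = 16/11 ≈ 1.4545, so f = (1/2)^(16/11) ≈ 0.364870.
Cmin,ss = (D/Vd)·f/(1−f), so D = Cmin,ss·Vd·(1−f)/f.
D = 15 × 216 × (1−f)/f ≈ 15 × 216 × 1.74070 ≈ 5639.87 mg.

5640 mg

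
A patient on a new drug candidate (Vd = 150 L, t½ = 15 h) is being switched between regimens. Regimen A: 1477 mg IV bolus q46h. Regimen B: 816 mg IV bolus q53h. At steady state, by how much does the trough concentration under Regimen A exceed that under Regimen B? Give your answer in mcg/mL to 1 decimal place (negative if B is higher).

0.8 mcg/mL

Regimen A: f = (1/2)^(46/15) ≈ 0.1194; Cmin,ss = (1477/150)·f/(1−f) ≈ 1.335 mcg/mL.
Regimen B: f = (1/2)^(53/15) ≈ 0.0864; Cmin,ss = (816/150)·f/(1−f) ≈ 0.514 mcg/mL.
Difference ≈ 1.335 − 0.514 ≈ 0.821 mcg/mL.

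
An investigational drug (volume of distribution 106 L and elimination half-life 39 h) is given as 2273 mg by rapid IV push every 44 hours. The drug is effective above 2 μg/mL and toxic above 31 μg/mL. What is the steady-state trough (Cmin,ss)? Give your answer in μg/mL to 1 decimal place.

18.1 μg/mL

k = ln2/t½ = ln2/39 ≈ 0.017773 h⁻¹; fraction remaining f = e^(−kτ) = e^(−0.017773×44) ≈ 0.4575.
At steady state, accumulation factor R = 1/(1 − e^(−kτ)) ≈ 1.8433.
Each bolus raises the concentration by D/Vd = 2273/106 ≈ 21.443 μg/mL.
Cmax,ss = C₀/(1 − f) ≈ 21.443/0.5425 ≈ 39.526 μg/mL.
Steady-state trough Cmin,ss = Cmax,ss·f ≈ 39.526 × 0.4575 ≈ 18.083 μg/mL.
Trough 18.1 μg/mL vs MEC 2 μg/mL: adequate.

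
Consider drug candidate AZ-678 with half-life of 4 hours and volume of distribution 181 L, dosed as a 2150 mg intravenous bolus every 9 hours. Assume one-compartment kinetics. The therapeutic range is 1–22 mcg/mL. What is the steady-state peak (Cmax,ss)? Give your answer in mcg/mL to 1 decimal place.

τ/t½ = 9/4 ≈ 2.25, so fraction remaining f = (1/2)^(9/4) ≈ 0.2102.
Accumulation ratio R = 1/(1 − f) ≈ 1/0.7898 ≈ 1.2661.
Each bolus raises the concentration by D/Vd = 2150/181 ≈ 11.878 mcg/mL.
Steady-state peak Cmax,ss = C₀·R ≈ 11.878 × 1.2661 ≈ 15.039 mcg/mL.
Peak 15.0 mcg/mL vs MTC 22 mcg/mL: below toxic threshold.

15.0 mcg/mL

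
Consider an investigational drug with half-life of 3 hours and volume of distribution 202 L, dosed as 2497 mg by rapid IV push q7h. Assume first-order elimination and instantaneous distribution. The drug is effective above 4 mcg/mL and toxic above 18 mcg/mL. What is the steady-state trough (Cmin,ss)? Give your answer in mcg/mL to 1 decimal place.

3.1 mcg/mL

τ/t½ = 7/3 ≈ 2.3333, so fraction remaining f = (1/2)^(7/3) ≈ 0.1984.
Single-dose peak C₀ = D/Vd = 2497/202 ≈ 12.361 mcg/mL.
Steady-state trough Cmin,ss = C₀·f/(1−f) ≈ 12.361 × 0.1984/0.8016 ≈ 3.059 mcg/mL.
Trough 3.1 mcg/mL vs MEC 4 mcg/mL: subtherapeutic.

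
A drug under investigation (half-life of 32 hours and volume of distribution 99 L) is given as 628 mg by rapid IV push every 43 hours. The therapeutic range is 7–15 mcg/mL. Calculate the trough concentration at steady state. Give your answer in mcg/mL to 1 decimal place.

4.1 mcg/mL

Over one 43-h interval, 43/32 ≈ 1.3438 half-lives elapse, leaving f ≈ 0.3940 of each dose.
At steady state, accumulation factor R = 1/(1 − e^(−kτ)) ≈ 1.6502.
Each bolus raises the concentration by D/Vd = 628/99 ≈ 6.343 mcg/mL.
Cmax,ss = C₀/(1 − f) ≈ 6.343/0.6060 ≈ 10.467 mcg/mL.
One interval later, Cmin,ss = Cmax,ss·e^(−kτ) ≈ 10.467 × 0.3940 ≈ 4.124 mcg/mL.
Trough 4.1 mcg/mL vs MEC 7 mcg/mL: subtherapeutic.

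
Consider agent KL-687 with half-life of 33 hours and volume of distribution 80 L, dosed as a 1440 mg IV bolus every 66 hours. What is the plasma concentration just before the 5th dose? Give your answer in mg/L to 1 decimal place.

6.0 mg/L

f = (1/2)^(τ/t½) = (1/2)^(66/33) ≈ 0.2500.
C₀ = D/Vd = 1440/80 ≈ 18.000 mg/L.
Before the 5th dose, 4 doses have been given. Superposition: Cmin = C₀·(f + f² + … + f^4).
≈ 18.000 × (0.2500 + 0.0625 + 0.0156 + 0.0039) ≈ 18.000 × 0.3320 ≈ 5.976 mg/L.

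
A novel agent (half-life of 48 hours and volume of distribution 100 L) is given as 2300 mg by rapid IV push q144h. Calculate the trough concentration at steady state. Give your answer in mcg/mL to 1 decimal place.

τ = 144 h = 3 half-lives, so f = (1/2)^3 = 0.125.
At steady state, R = 1/(1 − 0.125) = 8/7.
Single-dose peak C₀ = D/Vd = 2300/100 = 23 mcg/mL.
Steady-state peak Cmax,ss = C₀·R = 23 × 8/7 ≈ 26.286 mcg/mL.
Steady-state trough Cmin,ss = Cmax,ss·f ≈ 26.286 × 0.125 ≈ 3.286 mcg/mL.

3.3 mcg/mL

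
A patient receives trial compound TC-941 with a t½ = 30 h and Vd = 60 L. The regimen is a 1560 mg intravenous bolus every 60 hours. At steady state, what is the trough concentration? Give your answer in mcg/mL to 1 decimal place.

8.7 mcg/mL

τ = 60 h = 2 half-lives, so f = (1/2)^2 = 0.25.
At steady state, R = 1/(1 − 0.25) = 4/3.
Single-dose peak C₀ = D/Vd = 1560/60 = 26 mcg/mL.
Steady-state peak Cmax,ss = C₀·R = 26 × 4/3 ≈ 34.667 mcg/mL.
Steady-state trough Cmin,ss = Cmax,ss·f ≈ 34.667 × 0.25 ≈ 8.667 mcg/mL.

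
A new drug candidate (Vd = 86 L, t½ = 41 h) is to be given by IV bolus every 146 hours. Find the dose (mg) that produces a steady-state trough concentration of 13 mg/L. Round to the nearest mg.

12077 mg

τ/t½ = 146/41 ≈ 3.561, so f = (1/2)^(146/41) ≈ 0.084730.
Cmin,ss = (D/Vd)·f/(1−f), so D = Cmin,ss·Vd·(1−f)/f.
D = 13 × 86 × (1−f)/f ≈ 13 × 86 × 10.80220 ≈ 12076.86 mg.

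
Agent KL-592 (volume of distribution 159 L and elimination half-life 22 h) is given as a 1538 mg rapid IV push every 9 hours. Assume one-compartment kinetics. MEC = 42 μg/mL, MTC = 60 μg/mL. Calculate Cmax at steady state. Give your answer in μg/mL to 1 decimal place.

τ/t½ = 9/22 ≈ 0.40909, so fraction remaining f = (1/2)^(9/22) ≈ 0.7531.
At steady state, accumulation factor R = 1/(1 − e^(−kτ)) ≈ 4.0502.
Each bolus raises the concentration by D/Vd = 1538/159 ≈ 9.673 μg/mL.
Steady-state peak Cmax,ss = C₀·R ≈ 9.673 × 4.0502 ≈ 39.178 μg/mL.
Peak 39.2 μg/mL vs MTC 60 μg/mL: below toxic threshold.

39.2 μg/mL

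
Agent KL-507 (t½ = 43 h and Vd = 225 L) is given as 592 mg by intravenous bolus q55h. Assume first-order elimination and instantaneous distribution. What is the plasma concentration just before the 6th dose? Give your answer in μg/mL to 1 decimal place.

f = (1/2)^(τ/t½) = (1/2)^(55/43) ≈ 0.4121.
C₀ = D/Vd = 592/225 ≈ 2.631 μg/mL.
Before the 6th dose, 5 doses have been given. Superposition: Cmin = C₀·(f + f² + … + f^5).
≈ 2.631 × (0.4121 + 0.1698 + 0.0700 + 0.0288 + 0.0119) ≈ 2.631 × 0.6926 ≈ 1.822 μg/mL.

1.8 μg/mL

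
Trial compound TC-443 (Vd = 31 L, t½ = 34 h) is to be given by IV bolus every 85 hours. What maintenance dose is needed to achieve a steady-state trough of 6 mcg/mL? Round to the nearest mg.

τ/t½ = 85/34 ≈ 2.5, so f = (1/2)^(85/34) ≈ 0.176777.
Cmin,ss = (D/Vd)·f/(1−f), so D = Cmin,ss·Vd·(1−f)/f.
D = 6 × 31 × (1−f)/f ≈ 6 × 31 × 4.65684 ≈ 866.17 mg.

866 mg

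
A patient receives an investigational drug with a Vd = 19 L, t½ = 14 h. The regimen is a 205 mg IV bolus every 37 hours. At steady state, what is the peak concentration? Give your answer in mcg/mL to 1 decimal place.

τ/t½ = 37/14 ≈ 2.6429, so fraction remaining f = (1/2)^(37/14) ≈ 0.1601.
Accumulation ratio R = 1/(1 − f) ≈ 1/0.8399 ≈ 1.1906.
Single-dose peak C₀ = D/Vd = 205/19 ≈ 10.789 mcg/mL.
Steady-state peak Cmax,ss = C₀·R ≈ 10.789 × 1.1906 ≈ 12.845 mcg/mL.

12.8 mcg/mL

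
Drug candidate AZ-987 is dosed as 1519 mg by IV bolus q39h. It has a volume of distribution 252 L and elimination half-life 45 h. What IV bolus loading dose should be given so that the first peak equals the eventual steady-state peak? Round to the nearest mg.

f = (1/2)^(39/45) ≈ 0.548412; accumulation ratio R = 1/(1−f) ≈ 2.21441.
Loading dose to hit Cmax,ss on first dose: D_load = D_maint·R ≈ 1519 × 2.21441 ≈ 3363.69 mg.

3364 mg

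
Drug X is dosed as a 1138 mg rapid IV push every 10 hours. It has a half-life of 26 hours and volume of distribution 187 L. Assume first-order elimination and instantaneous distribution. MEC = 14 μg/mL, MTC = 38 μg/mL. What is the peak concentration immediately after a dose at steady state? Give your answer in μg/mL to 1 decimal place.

26.0 μg/mL

τ/t½ = 10/26 ≈ 0.38462, so fraction remaining f = (1/2)^(10/26) ≈ 0.7660.
Accumulation ratio R = 1/(1 − f) ≈ 1/0.2340 ≈ 4.2735.
Each bolus raises the concentration by D/Vd = 1138/187 ≈ 6.086 μg/mL.
Steady-state peak Cmax,ss = C₀·R ≈ 6.086 × 4.2735 ≈ 26.009 μg/mL.
Peak 26.0 μg/mL vs MTC 38 μg/mL: below toxic threshold.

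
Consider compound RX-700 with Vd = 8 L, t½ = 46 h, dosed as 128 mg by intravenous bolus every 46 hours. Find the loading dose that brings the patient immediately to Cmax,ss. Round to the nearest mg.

256 mg

f = (1/2)^(46/46) ≈ 0.500000; accumulation ratio R = 1/(1−f) ≈ 2.00000.
Loading dose to hit Cmax,ss on first dose: D_load = D_maint·R ≈ 128 × 2.00000 ≈ 256.00 mg.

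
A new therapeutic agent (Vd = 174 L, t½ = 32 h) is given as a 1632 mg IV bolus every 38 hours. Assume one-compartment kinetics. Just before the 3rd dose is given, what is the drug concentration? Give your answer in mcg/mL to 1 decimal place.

5.9 mcg/mL

f = (1/2)^(τ/t½) = (1/2)^(38/32) ≈ 0.4391.
C₀ = D/Vd = 1632/174 ≈ 9.379 mcg/mL.
Before the 3rd dose, 2 doses have been given. Superposition: Cmin = C₀·(f + f²).
≈ 9.379 × (0.4391 + 0.1928) ≈ 9.379 × 0.6319 ≈ 5.927 mcg/mL.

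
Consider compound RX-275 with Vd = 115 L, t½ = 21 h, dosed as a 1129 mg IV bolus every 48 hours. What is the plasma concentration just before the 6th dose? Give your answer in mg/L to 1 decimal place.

2.5 mg/L

f = (1/2)^(τ/t½) = (1/2)^(48/21) ≈ 0.2051.
C₀ = D/Vd = 1129/115 ≈ 9.817 mg/L.
Before the 6th dose, 5 doses have been given. Superposition: Cmin = C₀·(f + f² + … + f^5).
≈ 9.817 × (0.2051 + 0.0421 + 0.0086 + 0.0018 + 0.0004) ≈ 9.817 × 0.2580 ≈ 2.533 mg/L.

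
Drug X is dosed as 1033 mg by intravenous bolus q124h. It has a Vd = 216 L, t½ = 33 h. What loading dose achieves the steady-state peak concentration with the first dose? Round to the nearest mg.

f = (1/2)^(124/33) ≈ 0.073936; accumulation ratio R = 1/(1−f) ≈ 1.07984.
Loading dose to hit Cmax,ss on first dose: D_load = D_maint·R ≈ 1033 × 1.07984 ≈ 1115.47 mg.

1115 mg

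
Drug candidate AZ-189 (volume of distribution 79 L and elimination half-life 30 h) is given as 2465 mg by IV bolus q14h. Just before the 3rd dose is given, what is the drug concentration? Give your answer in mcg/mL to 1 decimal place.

38.9 mcg/mL

f = (1/2)^(τ/t½) = (1/2)^(14/30) ≈ 0.7236.
C₀ = D/Vd = 2465/79 ≈ 31.203 mcg/mL.
Before the 3rd dose, 2 doses have been given. Superposition: Cmin = C₀·(f + f²).
≈ 31.203 × (0.7236 + 0.5236) ≈ 31.203 × 1.2472 ≈ 38.916 mcg/mL.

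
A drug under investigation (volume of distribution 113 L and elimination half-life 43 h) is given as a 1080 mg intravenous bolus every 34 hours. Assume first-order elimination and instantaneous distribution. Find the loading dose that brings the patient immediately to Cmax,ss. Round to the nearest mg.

2560 mg

f = (1/2)^(34/43) ≈ 0.578064; accumulation ratio R = 1/(1−f) ≈ 2.37003.
Loading dose to hit Cmax,ss on first dose: D_load = D_maint·R ≈ 1080 × 2.37003 ≈ 2559.63 mg.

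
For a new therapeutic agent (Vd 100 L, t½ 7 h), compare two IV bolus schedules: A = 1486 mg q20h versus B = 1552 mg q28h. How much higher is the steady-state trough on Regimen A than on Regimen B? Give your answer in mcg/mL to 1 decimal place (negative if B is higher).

Regimen A: f = (1/2)^(20/7) ≈ 0.1380; Cmin,ss = (1486/100)·f/(1−f) ≈ 2.379 mcg/mL.
Regimen B: f = (1/2)^(28/7) ≈ 0.0625; Cmin,ss = (1552/100)·f/(1−f) ≈ 1.035 mcg/mL.
Difference ≈ 2.379 − 1.035 ≈ 1.344 mcg/mL.

1.3 mcg/mL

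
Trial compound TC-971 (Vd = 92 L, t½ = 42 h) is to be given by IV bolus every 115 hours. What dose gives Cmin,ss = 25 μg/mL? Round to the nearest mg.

13045 mg

τ/t½ = 115/42 ≈ 2.7381, so f = (1/2)^(115/42) ≈ 0.149883.
Cmin,ss = (D/Vd)·f/(1−f), so D = Cmin,ss·Vd·(1−f)/f.
D = 25 × 92 × (1−f)/f ≈ 25 × 92 × 5.67187 ≈ 13045.30 mg.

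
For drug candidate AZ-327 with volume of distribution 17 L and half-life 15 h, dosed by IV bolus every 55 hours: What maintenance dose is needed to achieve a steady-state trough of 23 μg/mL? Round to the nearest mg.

4574 mg

τ/t½ = 55/15 ≈ 3.6667, so f = (1/2)^(55/15) ≈ 0.078745.
Cmin,ss = (D/Vd)·f/(1−f), so D = Cmin,ss·Vd·(1−f)/f.
D = 23 × 17 × (1−f)/f ≈ 23 × 17 × 11.69922 ≈ 4574.40 mg.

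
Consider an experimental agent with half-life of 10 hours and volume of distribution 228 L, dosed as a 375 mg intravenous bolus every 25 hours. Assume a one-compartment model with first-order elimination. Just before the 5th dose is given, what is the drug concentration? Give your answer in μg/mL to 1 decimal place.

f = (1/2)^(τ/t½) = (1/2)^(25/10) ≈ 0.1768.
C₀ = D/Vd = 375/228 ≈ 1.645 μg/mL.
Before the 5th dose, 4 doses have been given. Superposition: Cmin = C₀·(f + f² + … + f^4).
≈ 1.645 × (0.1768 + 0.0313 + 0.0055 + 0.0010) ≈ 1.645 × 0.2146 ≈ 0.353 μg/mL.

0.4 μg/mL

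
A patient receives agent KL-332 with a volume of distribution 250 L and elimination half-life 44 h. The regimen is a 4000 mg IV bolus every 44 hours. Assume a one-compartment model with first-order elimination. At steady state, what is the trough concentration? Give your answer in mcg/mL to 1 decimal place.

16.0 mcg/mL

The dosing interval is 1 half-life, so f = 2^(−1) = 0.5.
At steady state, R = 1/(1 − 0.5) = 2/1.
Single-dose peak C₀ = D/Vd = 4000/250 = 16 mcg/mL.
Steady-state peak Cmax,ss = C₀·R = 16 × 2/1 ≈ 32.000 mcg/mL.
Steady-state trough Cmin,ss = Cmax,ss·f ≈ 32.000 × 0.5 ≈ 16.000 mcg/mL.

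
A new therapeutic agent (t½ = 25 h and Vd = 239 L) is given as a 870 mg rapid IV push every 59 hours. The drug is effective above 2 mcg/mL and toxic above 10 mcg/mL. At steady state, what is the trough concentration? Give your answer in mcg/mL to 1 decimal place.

Over one 59-h interval, 59/25 ≈ 2.36 half-lives elapse, leaving f ≈ 0.1948 of each dose.
Each bolus raises the concentration by D/Vd = 870/239 ≈ 3.640 mcg/mL.
Steady-state trough Cmin,ss = C₀·f/(1−f) ≈ 3.640 × 0.1948/0.8052 ≈ 0.881 mcg/mL.
Trough 0.9 mcg/mL vs MEC 2 mcg/mL: subtherapeutic.

0.9 mcg/mL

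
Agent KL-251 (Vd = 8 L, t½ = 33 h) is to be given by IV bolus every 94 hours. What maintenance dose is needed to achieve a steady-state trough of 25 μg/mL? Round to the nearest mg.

τ/t½ = 94/33 ≈ 2.8485, so f = (1/2)^(94/33) ≈ 0.138842.
Cmin,ss = (D/Vd)·f/(1−f), so D = Cmin,ss·Vd·(1−f)/f.
D = 25 × 8 × (1−f)/f ≈ 25 × 8 × 6.20243 ≈ 1240.49 mg.

1240 mg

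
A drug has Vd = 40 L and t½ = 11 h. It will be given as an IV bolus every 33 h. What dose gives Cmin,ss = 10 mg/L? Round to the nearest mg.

2800 mg

τ/t½ = 33/11 ≈ 3, so f = (1/2)^(33/11) ≈ 0.125000.
Cmin,ss = (D/Vd)·f/(1−f), so D = Cmin,ss·Vd·(1−f)/f.
D = 10 × 40 × (1−f)/f ≈ 10 × 40 × 7.00000 ≈ 2800.00 mg.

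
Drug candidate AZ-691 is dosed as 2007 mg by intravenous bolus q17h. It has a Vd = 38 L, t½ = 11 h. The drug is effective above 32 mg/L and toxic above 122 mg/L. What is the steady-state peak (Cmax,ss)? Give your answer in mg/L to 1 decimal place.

τ/t½ = 17/11 ≈ 1.5455, so fraction remaining f = (1/2)^(17/11) ≈ 0.3426.
Accumulation ratio R = 1/(1 − f) ≈ 1/0.6574 ≈ 1.5211.
Single-dose peak C₀ = D/Vd = 2007/38 ≈ 52.816 mg/L.
Steady-state peak Cmax,ss = C₀·R ≈ 52.816 × 1.5211 ≈ 80.338 mg/L.
Peak 80.3 mg/L vs MTC 122 mg/L: below toxic threshold.

80.3 mg/L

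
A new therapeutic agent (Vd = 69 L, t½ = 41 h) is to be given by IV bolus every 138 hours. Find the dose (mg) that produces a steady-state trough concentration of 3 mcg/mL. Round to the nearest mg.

τ/t½ = 138/41 ≈ 3.3659, so f = (1/2)^(138/41) ≈ 0.097001.
Cmin,ss = (D/Vd)·f/(1−f), so D = Cmin,ss·Vd·(1−f)/f.
D = 3 × 69 × (1−f)/f ≈ 3 × 69 × 9.30917 ≈ 1927.00 mg.

1927 mg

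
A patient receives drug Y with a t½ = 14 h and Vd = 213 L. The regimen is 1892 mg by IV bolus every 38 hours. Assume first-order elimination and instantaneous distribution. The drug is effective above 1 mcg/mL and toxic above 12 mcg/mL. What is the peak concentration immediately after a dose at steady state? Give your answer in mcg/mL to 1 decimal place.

10.5 mcg/mL

Over one 38-h interval, 38/14 ≈ 2.7143 half-lives elapse, leaving f ≈ 0.1524 of each dose.
At steady state, accumulation factor R = 1/(1 − e^(−kτ)) ≈ 1.1798.
Single-dose peak C₀ = D/Vd = 1892/213 ≈ 8.883 mcg/mL.
Steady-state peak Cmax,ss = C₀·R ≈ 8.883 × 1.1798 ≈ 10.480 mcg/mL.
Peak 10.5 mcg/mL vs MTC 12 mcg/mL: below toxic threshold.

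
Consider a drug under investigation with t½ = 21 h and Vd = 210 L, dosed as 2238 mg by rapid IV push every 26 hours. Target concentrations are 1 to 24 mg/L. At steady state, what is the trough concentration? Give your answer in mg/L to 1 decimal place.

7.8 mg/L

τ/t½ = 26/21 ≈ 1.2381, so fraction remaining f = (1/2)^(26/21) ≈ 0.4239.
Accumulation ratio R = 1/(1 − f) ≈ 1/0.5761 ≈ 1.7358.
Each bolus raises the concentration by D/Vd = 2238/210 ≈ 10.657 mg/L.
Steady-state peak Cmax,ss = C₀·R ≈ 10.657 × 1.7358 ≈ 18.498 mg/L.
One interval later, Cmin,ss = Cmax,ss·e^(−kτ) ≈ 18.498 × 0.4239 ≈ 7.841 mg/L.
Trough 7.8 mg/L vs MEC 1 mg/L: adequate.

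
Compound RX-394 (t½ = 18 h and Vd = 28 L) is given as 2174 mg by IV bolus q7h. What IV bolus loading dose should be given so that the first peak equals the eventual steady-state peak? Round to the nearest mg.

9201 mg

f = (1/2)^(7/18) ≈ 0.763718; accumulation ratio R = 1/(1−f) ≈ 4.23223.
Loading dose to hit Cmax,ss on first dose: D_load = D_maint·R ≈ 2174 × 4.23223 ≈ 9200.87 mg.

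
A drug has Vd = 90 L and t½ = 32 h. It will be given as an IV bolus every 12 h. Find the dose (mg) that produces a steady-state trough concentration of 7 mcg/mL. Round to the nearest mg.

τ/t½ = 12/32 ≈ 0.375, so f = (1/2)^(12/32) ≈ 0.771105.
Cmin,ss = (D/Vd)·f/(1−f), so D = Cmin,ss·Vd·(1−f)/f.
D = 7 × 90 × (1−f)/f ≈ 7 × 90 × 0.29684 ≈ 187.01 mg.

187 mg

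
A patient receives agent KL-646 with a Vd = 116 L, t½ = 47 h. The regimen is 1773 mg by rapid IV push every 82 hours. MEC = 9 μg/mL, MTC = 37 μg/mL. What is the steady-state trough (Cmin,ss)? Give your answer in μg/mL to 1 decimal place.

k = ln2/t½ = ln2/47 ≈ 0.014748 h⁻¹; fraction remaining f = e^(−kτ) = e^(−0.014748×82) ≈ 0.2984.
Each bolus raises the concentration by D/Vd = 1773/116 ≈ 15.284 μg/mL.
Steady-state trough Cmin,ss = C₀·f/(1−f) ≈ 15.284 × 0.2984/0.7016 ≈ 6.500 μg/mL.
Trough 6.5 μg/mL vs MEC 9 μg/mL: subtherapeutic.

6.5 μg/mL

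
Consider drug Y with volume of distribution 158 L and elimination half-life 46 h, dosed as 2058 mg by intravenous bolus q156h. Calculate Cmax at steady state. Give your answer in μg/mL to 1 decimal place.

14.4 μg/mL

Over one 156-h interval, 156/46 ≈ 3.3913 half-lives elapse, leaving f ≈ 0.0953 of each dose.
At steady state, accumulation factor R = 1/(1 − e^(−kτ)) ≈ 1.1053.
Each bolus raises the concentration by D/Vd = 2058/158 ≈ 13.025 μg/mL.
Steady-state peak Cmax,ss = C₀·R ≈ 13.025 × 1.1053 ≈ 14.397 μg/mL.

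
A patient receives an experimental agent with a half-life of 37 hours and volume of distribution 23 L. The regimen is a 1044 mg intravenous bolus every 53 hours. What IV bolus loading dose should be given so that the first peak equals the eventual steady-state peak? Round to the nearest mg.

f = (1/2)^(53/37) ≈ 0.370506; accumulation ratio R = 1/(1−f) ≈ 1.58858.
Loading dose to hit Cmax,ss on first dose: D_load = D_maint·R ≈ 1044 × 1.58858 ≈ 1658.48 mg.

1658 mg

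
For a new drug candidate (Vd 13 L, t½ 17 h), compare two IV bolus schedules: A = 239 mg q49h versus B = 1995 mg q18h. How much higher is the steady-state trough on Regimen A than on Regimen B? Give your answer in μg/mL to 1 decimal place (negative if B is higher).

Regimen A: f = (1/2)^(49/17) ≈ 0.1356; Cmin,ss = (239/13)·f/(1−f) ≈ 2.884 μg/mL.
Regimen B: f = (1/2)^(18/17) ≈ 0.4800; Cmin,ss = (1995/13)·f/(1−f) ≈ 141.657 μg/mL.
Difference ≈ 2.884 − 141.657 ≈ -138.773 μg/mL.

-138.8 μg/mL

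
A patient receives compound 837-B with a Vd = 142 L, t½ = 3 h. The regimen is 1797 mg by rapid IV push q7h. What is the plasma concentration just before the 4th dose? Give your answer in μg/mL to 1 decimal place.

3.1 μg/mL

f = (1/2)^(τ/t½) = (1/2)^(7/3) ≈ 0.1984.
C₀ = D/Vd = 1797/142 ≈ 12.655 μg/mL.
Before the 4th dose, 3 doses have been given. Superposition: Cmin = C₀·(f + f² + … + f^3).
≈ 12.655 × (0.1984 + 0.0394 + 0.0078) ≈ 12.655 × 0.2456 ≈ 3.108 μg/mL.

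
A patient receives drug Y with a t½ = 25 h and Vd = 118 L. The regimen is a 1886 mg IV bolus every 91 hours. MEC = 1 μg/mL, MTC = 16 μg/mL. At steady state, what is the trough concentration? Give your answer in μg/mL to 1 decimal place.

k = ln2/t½ = ln2/25 ≈ 0.027726 h⁻¹; fraction remaining f = e^(−kτ) = e^(−0.027726×91) ≈ 0.0802.
Each bolus raises the concentration by D/Vd = 1886/118 ≈ 15.983 μg/mL.
Steady-state trough Cmin,ss = C₀·f/(1−f) ≈ 15.983 × 0.0802/0.9198 ≈ 1.394 μg/mL.
Trough 1.4 μg/mL vs MEC 1 μg/mL: adequate.

1.4 μg/mL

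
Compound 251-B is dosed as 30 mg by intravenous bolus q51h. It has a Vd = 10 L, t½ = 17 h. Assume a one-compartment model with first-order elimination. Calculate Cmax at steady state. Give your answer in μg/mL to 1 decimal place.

3.4 μg/mL

τ = 51 h = 3 half-lives, so f = (1/2)^3 = 0.125.
Accumulation ratio R = 1/(1 − f) = 1/0.875 = 8/7.
Single-dose peak C₀ = D/Vd = 30/10 = 3 μg/mL.
Steady-state peak Cmax,ss = C₀·R = 3 × 8/7 ≈ 3.429 μg/mL.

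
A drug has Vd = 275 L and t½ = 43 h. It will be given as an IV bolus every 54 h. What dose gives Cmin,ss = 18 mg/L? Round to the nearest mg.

6871 mg

τ/t½ = 54/43 ≈ 1.2558, so f = (1/2)^(54/43) ≈ 0.418757.
Cmin,ss = (D/Vd)·f/(1−f), so D = Cmin,ss·Vd·(1−f)/f.
D = 18 × 275 × (1−f)/f ≈ 18 × 275 × 1.38802 ≈ 6870.70 mg.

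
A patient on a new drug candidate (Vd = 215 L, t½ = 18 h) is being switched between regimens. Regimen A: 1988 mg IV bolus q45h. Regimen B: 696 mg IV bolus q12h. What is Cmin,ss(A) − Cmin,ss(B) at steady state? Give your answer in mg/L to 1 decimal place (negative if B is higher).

-3.5 mg/L

Regimen A: f = (1/2)^(45/18) ≈ 0.1768; Cmin,ss = (1988/215)·f/(1−f) ≈ 1.986 mg/L.
Regimen B: f = (1/2)^(12/18) ≈ 0.6300; Cmin,ss = (696/215)·f/(1−f) ≈ 5.512 mg/L.
Difference ≈ 1.986 − 5.512 ≈ -3.526 mg/L.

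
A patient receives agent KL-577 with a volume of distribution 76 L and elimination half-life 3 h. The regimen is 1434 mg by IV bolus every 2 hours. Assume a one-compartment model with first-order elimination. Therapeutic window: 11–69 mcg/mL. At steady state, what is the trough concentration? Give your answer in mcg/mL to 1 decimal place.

τ/t½ = 2/3 ≈ 0.66667, so fraction remaining f = (1/2)^(2/3) ≈ 0.6300.
At steady state, accumulation factor R = 1/(1 − e^(−kτ)) ≈ 2.7027.
Each bolus raises the concentration by D/Vd = 1434/76 ≈ 18.868 mcg/mL.
Steady-state peak Cmax,ss = C₀·R ≈ 18.868 × 2.7027 ≈ 50.995 mcg/mL.
Steady-state trough Cmin,ss = Cmax,ss·f ≈ 50.995 × 0.6300 ≈ 32.127 mcg/mL.
Trough 32.1 mcg/mL vs MEC 11 mcg/mL: adequate.

32.1 mcg/mL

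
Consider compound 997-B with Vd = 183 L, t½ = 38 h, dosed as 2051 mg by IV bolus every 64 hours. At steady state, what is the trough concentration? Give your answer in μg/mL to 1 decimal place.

5.1 μg/mL

Over one 64-h interval, 64/38 ≈ 1.6842 half-lives elapse, leaving f ≈ 0.3112 of each dose.
Each bolus raises the concentration by D/Vd = 2051/183 ≈ 11.208 μg/mL.
Steady-state trough Cmin,ss = C₀·f/(1−f) ≈ 11.208 × 0.3112/0.6888 ≈ 5.064 μg/mL.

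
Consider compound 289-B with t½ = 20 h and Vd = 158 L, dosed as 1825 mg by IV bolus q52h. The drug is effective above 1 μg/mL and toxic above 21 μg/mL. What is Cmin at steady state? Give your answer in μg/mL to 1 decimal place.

2.3 μg/mL

k = ln2/t½ = ln2/20 ≈ 0.034657 h⁻¹; fraction remaining f = e^(−kτ) = e^(−0.034657×52) ≈ 0.1649.
Each bolus raises the concentration by D/Vd = 1825/158 ≈ 11.551 μg/mL.
Steady-state trough Cmin,ss = C₀·f/(1−f) ≈ 11.551 × 0.1649/0.8351 ≈ 2.281 μg/mL.
Trough 2.3 μg/mL vs MEC 1 μg/mL: adequate.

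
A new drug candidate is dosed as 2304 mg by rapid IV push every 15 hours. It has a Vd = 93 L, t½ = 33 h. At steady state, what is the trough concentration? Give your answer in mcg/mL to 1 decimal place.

Over one 15-h interval, 15/33 ≈ 0.45455 half-lives elapse, leaving f ≈ 0.7297 of each dose.
Single-dose peak C₀ = D/Vd = 2304/93 ≈ 24.774 mcg/mL.
Steady-state trough Cmin,ss = C₀·f/(1−f) ≈ 24.774 × 0.7297/0.2703 ≈ 66.880 mcg/mL.

66.9 mcg/mL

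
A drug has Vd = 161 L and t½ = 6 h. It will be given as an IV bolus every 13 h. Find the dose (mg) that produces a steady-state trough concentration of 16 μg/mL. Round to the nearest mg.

8990 mg

τ/t½ = 13/6 ≈ 2.1667, so f = (1/2)^(13/6) ≈ 0.222725.
Cmin,ss = (D/Vd)·f/(1−f), so D = Cmin,ss·Vd·(1−f)/f.
D = 16 × 161 × (1−f)/f ≈ 16 × 161 × 3.48984 ≈ 8989.83 mg.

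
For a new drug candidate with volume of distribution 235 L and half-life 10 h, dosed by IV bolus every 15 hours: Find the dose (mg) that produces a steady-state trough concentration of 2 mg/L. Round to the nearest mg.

τ/t½ = 15/10 ≈ 1.5, so f = (1/2)^(15/10) ≈ 0.353553.
Cmin,ss = (D/Vd)·f/(1−f), so D = Cmin,ss·Vd·(1−f)/f.
D = 2 × 235 × (1−f)/f ≈ 2 × 235 × 1.82843 ≈ 859.36 mg.

859 mg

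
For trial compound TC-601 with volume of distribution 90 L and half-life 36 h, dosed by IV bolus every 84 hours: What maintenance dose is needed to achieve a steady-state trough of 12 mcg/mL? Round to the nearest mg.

τ/t½ = 84/36 ≈ 2.3333, so f = (1/2)^(84/36) ≈ 0.198425.
Cmin,ss = (D/Vd)·f/(1−f), so D = Cmin,ss·Vd·(1−f)/f.
D = 12 × 90 × (1−f)/f ≈ 12 × 90 × 4.03969 ≈ 4362.87 mg.

4363 mg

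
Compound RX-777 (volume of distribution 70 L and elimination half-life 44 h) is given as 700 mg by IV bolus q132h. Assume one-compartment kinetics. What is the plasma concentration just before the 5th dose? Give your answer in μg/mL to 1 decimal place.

1.4 μg/mL

f = (1/2)^(τ/t½) = (1/2)^(132/44) ≈ 0.1250.
C₀ = D/Vd = 700/70 ≈ 10.000 μg/mL.
Before the 5th dose, 4 doses have been given. Superposition: Cmin = C₀·(f + f² + … + f^4).
≈ 10.000 × (0.1250 + 0.0156 + 0.0020 + 0.0002) ≈ 10.000 × 0.1428 ≈ 1.428 μg/mL.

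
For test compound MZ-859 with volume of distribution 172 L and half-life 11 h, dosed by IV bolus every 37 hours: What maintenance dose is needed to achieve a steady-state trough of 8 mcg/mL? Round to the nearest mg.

τ/t½ = 37/11 ≈ 3.3636, so f = (1/2)^(37/11) ≈ 0.097150.
Cmin,ss = (D/Vd)·f/(1−f), so D = Cmin,ss·Vd·(1−f)/f.
D = 8 × 172 × (1−f)/f ≈ 8 × 172 × 9.29336 ≈ 12787.66 mg.

12788 mg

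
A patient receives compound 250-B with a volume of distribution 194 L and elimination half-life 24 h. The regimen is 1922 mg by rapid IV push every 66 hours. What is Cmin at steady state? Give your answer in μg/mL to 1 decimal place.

1.7 μg/mL

k = ln2/t½ = ln2/24 ≈ 0.028881 h⁻¹; fraction remaining f = e^(−kτ) = e^(−0.028881×66) ≈ 0.1487.
Accumulation ratio R = 1/(1 − f) ≈ 1/0.8513 ≈ 1.1747.
Single-dose peak C₀ = D/Vd = 1922/194 ≈ 9.907 μg/mL.
Steady-state peak Cmax,ss = C₀·R ≈ 9.907 × 1.1747 ≈ 11.638 μg/mL.
One interval later, Cmin,ss = Cmax,ss·e^(−kτ) ≈ 11.638 × 0.1487 ≈ 1.731 μg/mL.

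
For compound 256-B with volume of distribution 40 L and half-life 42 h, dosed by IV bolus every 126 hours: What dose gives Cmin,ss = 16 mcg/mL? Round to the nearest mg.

τ/t½ = 126/42 ≈ 3, so f = (1/2)^(126/42) ≈ 0.125000.
Cmin,ss = (D/Vd)·f/(1−f), so D = Cmin,ss·Vd·(1−f)/f.
D = 16 × 40 × (1−f)/f ≈ 16 × 40 × 7.00000 ≈ 4480.00 mg.

4480 mg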